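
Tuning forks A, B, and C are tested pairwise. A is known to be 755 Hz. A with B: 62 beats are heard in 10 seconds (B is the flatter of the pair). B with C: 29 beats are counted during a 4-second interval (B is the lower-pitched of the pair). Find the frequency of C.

756.05 Hz

A–B: Beat frequency = 62/10 = 6.2 Hz.
B is below A, so f_B = 755 − 6.2 = 748.8 Hz.
B–C: Beat frequency = 29/4 = 7.25 Hz.
C is above B, so f_C = 748.8 + 7.25 = 756.05 Hz.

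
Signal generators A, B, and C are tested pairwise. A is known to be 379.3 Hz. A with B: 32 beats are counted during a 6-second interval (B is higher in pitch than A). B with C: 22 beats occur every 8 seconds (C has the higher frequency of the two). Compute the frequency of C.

387.3833 Hz

A–B: Beat frequency = 32/6 = 5.3333 Hz.
B is above A, so f_B = 379.3 + 5.3333 = 384.6333 Hz.
B–C: Beat frequency = 22/8 = 2.75 Hz.
C is above B, so f_C = 384.6333 + 2.75 = 387.3833 Hz.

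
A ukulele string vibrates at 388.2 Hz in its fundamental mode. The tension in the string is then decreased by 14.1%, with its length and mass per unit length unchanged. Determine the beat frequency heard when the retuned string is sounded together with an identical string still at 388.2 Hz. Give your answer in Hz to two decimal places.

For a string, f ∝ √T, so the new frequency is 388.2·√0.859 = 359.7925 Hz.
f_beat = |359.7925 − 388.2| = 28.41 Hz.

28.41 Hz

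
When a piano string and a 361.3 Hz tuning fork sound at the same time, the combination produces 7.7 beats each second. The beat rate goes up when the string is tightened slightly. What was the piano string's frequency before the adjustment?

369 Hz

|f − 361.3| = 7.7, so the piano string was at either 353.6 Hz or 369 Hz.
Increasing tension raises a string's frequency; the adjustment raises the piano string's frequency.
The beat rate rose, so the adjustment moved the piano string further from 361.3 Hz — it was already above the reference.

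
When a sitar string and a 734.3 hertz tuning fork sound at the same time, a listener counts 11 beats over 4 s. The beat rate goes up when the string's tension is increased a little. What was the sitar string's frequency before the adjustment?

Beat frequency = 11/4 = 2.75 Hz.
|f − 734.3| = 2.75, so the sitar string was at either 731.55 Hz or 737.05 Hz.
Higher tension means higher frequency; the adjustment raises the sitar string's frequency.
The beat rate rose, so the adjustment moved the sitar string further from 734.3 Hz — it was already above the reference.

737.05 Hz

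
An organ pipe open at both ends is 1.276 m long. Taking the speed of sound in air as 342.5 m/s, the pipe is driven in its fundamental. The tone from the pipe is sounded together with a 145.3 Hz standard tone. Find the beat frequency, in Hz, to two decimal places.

Open pipe: f_n = n·v/(2L) = 1·342.5/(2·1.276) = 134.2085 Hz.
f_beat = |134.2085 − 145.3| = 11.09 Hz.

11.09 Hz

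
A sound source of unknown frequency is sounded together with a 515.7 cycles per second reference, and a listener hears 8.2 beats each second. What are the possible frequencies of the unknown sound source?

507.5 Hz or 523.9 Hz

|f − 515.7| = 8.2, so f = 515.7 ± 8.2.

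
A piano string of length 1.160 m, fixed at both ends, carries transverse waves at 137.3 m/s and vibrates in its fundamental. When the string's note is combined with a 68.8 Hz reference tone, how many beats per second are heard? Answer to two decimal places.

9.62 Hz

For a string fixed at both ends, f_n = n·v/(2L) = 1·137.3/(2·1.160) = 59.1810 Hz.
f_beat = |59.1810 − 68.8| = 9.62 Hz.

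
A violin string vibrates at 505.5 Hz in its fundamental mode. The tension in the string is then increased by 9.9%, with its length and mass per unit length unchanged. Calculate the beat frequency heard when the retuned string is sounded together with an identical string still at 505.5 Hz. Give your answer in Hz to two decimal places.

24.43 Hz

For a string, f ∝ √T, so the new frequency is 505.5·√1.099 = 529.9318 Hz.
f_beat = |529.9318 − 505.5| = 24.43 Hz.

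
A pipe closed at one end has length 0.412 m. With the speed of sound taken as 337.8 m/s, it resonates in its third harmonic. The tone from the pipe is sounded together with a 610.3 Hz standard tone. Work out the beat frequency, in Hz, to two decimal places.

4.63 Hz

Closed pipe (odd harmonics): f_n = n·v/(4L) = 3·337.8/(4·0.412) = 614.9272 Hz.
f_beat = |614.9272 − 610.3| = 4.63 Hz.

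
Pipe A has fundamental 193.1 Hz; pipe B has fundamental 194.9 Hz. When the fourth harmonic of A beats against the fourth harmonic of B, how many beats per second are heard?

Fourth harmonic of the first: 4·193.1 = 772.4 Hz.
Fourth harmonic of the second: 4·194.9 = 779.6 Hz.
f_beat = |772.4 − 779.6| = 7.2 Hz.

7.2 Hz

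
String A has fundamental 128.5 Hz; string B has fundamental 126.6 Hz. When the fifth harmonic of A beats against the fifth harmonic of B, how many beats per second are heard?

Fifth harmonic of the first: 5·128.5 = 642.5 Hz.
Fifth harmonic of the second: 5·126.6 = 633.0 Hz.
f_beat = |642.5 − 633.0| = 9.5 Hz.

9.5 Hz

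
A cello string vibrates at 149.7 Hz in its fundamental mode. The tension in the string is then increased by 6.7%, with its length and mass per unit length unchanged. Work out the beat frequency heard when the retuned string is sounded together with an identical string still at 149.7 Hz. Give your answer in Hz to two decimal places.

4.93 Hz

For a string, f ∝ √T, so the new frequency is 149.7·√1.067 = 154.6337 Hz.
f_beat = |154.6337 − 149.7| = 4.93 Hz.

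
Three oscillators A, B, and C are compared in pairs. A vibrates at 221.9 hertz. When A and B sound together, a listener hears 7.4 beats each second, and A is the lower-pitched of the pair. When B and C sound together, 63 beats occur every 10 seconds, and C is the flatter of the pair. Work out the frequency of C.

223 Hz

B is above A, so f_B = 221.9 + 7.4 = 229.3 Hz.
B–C: Beat frequency = 63/10 = 6.3 Hz.
C is below B, so f_C = 229.3 − 6.3 = 223 Hz.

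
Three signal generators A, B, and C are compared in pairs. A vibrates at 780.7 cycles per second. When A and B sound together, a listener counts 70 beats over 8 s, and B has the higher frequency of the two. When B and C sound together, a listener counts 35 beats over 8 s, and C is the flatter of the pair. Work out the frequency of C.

A–B: Beat frequency = 70/8 = 8.75 Hz.
B is above A, so f_B = 780.7 + 8.75 = 789.45 Hz.
B–C: Beat frequency = 35/8 = 4.375 Hz.
C is below B, so f_C = 789.45 − 4.375 = 785.075 Hz.

785.075 Hz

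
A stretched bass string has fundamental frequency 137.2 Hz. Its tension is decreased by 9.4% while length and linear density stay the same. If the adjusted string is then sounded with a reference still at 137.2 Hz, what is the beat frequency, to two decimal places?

6.61 Hz

For a string, f ∝ √T, so the new frequency is 137.2·√0.906 = 130.5925 Hz.
f_beat = |130.5925 − 137.2| = 6.61 Hz.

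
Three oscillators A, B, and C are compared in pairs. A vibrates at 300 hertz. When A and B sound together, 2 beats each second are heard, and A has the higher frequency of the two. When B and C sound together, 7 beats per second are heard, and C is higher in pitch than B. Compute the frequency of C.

305 Hz

B is below A, so f_B = 300 − 2 = 298 Hz.
C is above B, so f_C = 298 + 7 = 305 Hz.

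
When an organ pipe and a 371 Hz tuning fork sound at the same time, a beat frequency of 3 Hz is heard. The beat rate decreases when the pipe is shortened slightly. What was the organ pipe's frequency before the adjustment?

368 Hz

|f − 371| = 3, so the organ pipe was at either 368 Hz or 374 Hz.
A shorter pipe has a higher fundamental; the adjustment raises the organ pipe's frequency.
The beat rate fell, so the adjustment moved the organ pipe toward 371 Hz — it must have started below the reference.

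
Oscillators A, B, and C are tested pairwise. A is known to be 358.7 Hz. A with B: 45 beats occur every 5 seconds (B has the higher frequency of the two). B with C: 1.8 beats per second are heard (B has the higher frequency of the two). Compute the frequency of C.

A–B: Beat frequency = 45/5 = 9 Hz.
B is above A, so f_B = 358.7 + 9 = 367.7 Hz.
C is below B, so f_C = 367.7 − 1.8 = 365.9 Hz.

365.9 Hz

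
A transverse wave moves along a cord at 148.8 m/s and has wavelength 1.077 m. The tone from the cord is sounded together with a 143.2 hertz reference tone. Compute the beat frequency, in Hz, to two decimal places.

5.04 Hz

Source frequency f = v/λ = 148.8/1.077 = 138.1616 Hz.
f_beat = |138.1616 − 143.2| = 5.04 Hz.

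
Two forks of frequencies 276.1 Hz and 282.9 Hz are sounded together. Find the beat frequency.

6.8 Hz

Beats arise from superposition of two nearby frequencies; the beat rate is |f₁ − f₂|.
|276.1 − 282.9| = 6.8 Hz.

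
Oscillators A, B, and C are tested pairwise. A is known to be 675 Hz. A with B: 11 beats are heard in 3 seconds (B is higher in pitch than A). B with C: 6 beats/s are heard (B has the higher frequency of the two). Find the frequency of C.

672.6667 Hz

A–B: Beat frequency = 11/3 = 3.6667 Hz.
B is above A, so f_B = 675 + 3.6667 = 678.6667 Hz.
C is below B, so f_C = 678.6667 − 6 = 672.6667 Hz.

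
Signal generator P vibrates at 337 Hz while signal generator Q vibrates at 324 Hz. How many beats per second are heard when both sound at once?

f_beat = |f₁ − f₂|.
|337 − 324| = 13 Hz.

13 Hz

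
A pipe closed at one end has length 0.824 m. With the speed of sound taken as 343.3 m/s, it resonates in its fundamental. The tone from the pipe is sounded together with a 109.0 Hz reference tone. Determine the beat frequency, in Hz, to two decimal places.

4.84 Hz

Closed pipe (odd harmonics): f_n = n·v/(4L) = 1·343.3/(4·0.824) = 104.1566 Hz.
f_beat = |104.1566 − 109.0| = 4.84 Hz.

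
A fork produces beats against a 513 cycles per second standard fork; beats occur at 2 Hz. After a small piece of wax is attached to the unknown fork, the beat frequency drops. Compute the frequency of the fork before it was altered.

|f − 513| = 2, so the fork was at either 511 Hz or 515 Hz.
Loading a fork with wax lowers its frequency; the adjustment lowers the fork's frequency.
The beat rate fell, so the adjustment moved the fork toward 513 Hz — it must have started above the reference.

515 Hz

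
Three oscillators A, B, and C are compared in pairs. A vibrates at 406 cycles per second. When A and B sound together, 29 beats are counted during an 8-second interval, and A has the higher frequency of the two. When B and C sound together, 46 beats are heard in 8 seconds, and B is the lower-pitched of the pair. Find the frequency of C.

408.125 Hz

A–B: Beat frequency = 29/8 = 3.625 Hz.
B is below A, so f_B = 406 − 3.625 = 402.375 Hz.
B–C: Beat frequency = 46/8 = 5.75 Hz.
C is above B, so f_C = 402.375 + 5.75 = 408.125 Hz.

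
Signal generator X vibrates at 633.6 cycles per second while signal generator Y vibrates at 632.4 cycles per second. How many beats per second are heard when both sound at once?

1.2 Hz

f_beat = |f₁ − f₂|.
|633.6 − 632.4| = 1.2 Hz.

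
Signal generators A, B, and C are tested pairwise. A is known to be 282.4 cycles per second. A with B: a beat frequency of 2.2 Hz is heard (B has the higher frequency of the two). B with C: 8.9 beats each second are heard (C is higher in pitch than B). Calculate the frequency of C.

293.5 Hz

B is above A, so f_B = 282.4 + 2.2 = 284.6 Hz.
C is above B, so f_C = 284.6 + 8.9 = 293.5 Hz.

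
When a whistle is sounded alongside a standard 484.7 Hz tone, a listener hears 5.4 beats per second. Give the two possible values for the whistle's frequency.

479.3 Hz or 490.1 Hz

|f − 484.7| = 5.4, so f = 484.7 ± 5.4.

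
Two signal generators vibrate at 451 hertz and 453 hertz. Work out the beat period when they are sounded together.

0.500 s

f_beat = |451 − 453| = 2 Hz.
Beat period T = 1 / f_beat = 1 / 2 s.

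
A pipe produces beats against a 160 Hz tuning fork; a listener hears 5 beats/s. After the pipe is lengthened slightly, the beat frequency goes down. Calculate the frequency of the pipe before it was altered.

|f − 160| = 5, so the pipe was at either 155 Hz or 165 Hz.
A longer pipe has a lower fundamental; the adjustment lowers the pipe's frequency.
The beat rate fell, so the adjustment moved the pipe toward 160 Hz — it must have started above the reference.

165 Hz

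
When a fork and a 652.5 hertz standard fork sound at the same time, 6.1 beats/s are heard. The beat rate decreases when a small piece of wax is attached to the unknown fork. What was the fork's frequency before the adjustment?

658.6 Hz

|f − 652.5| = 6.1, so the fork was at either 646.4 Hz or 658.6 Hz.
Loading a fork with wax lowers its frequency; the adjustment lowers the fork's frequency.
The beat rate fell, so the adjustment moved the fork toward 652.5 Hz — it must have started above the reference.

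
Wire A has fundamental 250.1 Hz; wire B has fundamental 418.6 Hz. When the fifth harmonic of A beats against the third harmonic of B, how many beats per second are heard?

Fifth harmonic of the first: 5·250.1 = 1250.5 Hz.
Third harmonic of the second: 3·418.6 = 1255.8 Hz.
f_beat = |1250.5 − 1255.8| = 5.3 Hz.

5.3 Hz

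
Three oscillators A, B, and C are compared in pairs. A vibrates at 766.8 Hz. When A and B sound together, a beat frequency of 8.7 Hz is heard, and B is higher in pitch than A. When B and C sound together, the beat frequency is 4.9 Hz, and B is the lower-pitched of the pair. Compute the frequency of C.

780.4 Hz

B is above A, so f_B = 766.8 + 8.7 = 775.5 Hz.
C is above B, so f_C = 775.5 + 4.9 = 780.4 Hz.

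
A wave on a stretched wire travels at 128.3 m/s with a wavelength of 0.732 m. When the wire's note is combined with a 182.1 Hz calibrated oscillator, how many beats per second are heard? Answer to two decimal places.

Source frequency f = v/λ = 128.3/0.732 = 175.2732 Hz.
f_beat = |175.2732 − 182.1| = 6.83 Hz.

6.83 Hz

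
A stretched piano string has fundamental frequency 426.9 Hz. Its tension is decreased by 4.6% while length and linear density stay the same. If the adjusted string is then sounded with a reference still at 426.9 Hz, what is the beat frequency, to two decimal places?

9.93 Hz

For a string, f ∝ √T, so the new frequency is 426.9·√0.954 = 416.9657 Hz.
f_beat = |416.9657 − 426.9| = 9.93 Hz.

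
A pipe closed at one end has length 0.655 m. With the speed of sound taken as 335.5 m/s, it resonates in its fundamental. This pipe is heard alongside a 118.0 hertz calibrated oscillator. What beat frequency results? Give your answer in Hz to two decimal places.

10.05 Hz

Closed pipe (odd harmonics): f_n = n·v/(4L) = 1·335.5/(4·0.655) = 128.0534 Hz.
f_beat = |128.0534 − 118.0| = 10.05 Hz.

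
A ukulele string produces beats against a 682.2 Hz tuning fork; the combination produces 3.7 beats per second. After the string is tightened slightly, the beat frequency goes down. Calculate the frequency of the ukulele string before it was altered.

|f − 682.2| = 3.7, so the ukulele string was at either 678.5 Hz or 685.9 Hz.
Increasing tension raises a string's frequency; the adjustment raises the ukulele string's frequency.
The beat rate fell, so the adjustment moved the ukulele string toward 682.2 Hz — it must have started below the reference.

678.5 Hz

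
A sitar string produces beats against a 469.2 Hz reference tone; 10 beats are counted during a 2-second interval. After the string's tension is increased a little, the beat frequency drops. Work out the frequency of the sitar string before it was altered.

Beat frequency = 10/2 = 5 Hz.
|f − 469.2| = 5, so the sitar string was at either 464.2 Hz or 474.2 Hz.
Higher tension means higher frequency; the adjustment raises the sitar string's frequency.
The beat rate fell, so the adjustment moved the sitar string toward 469.2 Hz — it must have started below the reference.

464.2 Hz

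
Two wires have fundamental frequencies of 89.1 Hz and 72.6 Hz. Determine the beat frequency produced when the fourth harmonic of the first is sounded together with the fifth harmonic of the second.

Fourth harmonic of the first: 4·89.1 = 356.4 Hz.
Fifth harmonic of the second: 5·72.6 = 363.0 Hz.
f_beat = |356.4 − 363.0| = 6.6 Hz.

6.6 Hz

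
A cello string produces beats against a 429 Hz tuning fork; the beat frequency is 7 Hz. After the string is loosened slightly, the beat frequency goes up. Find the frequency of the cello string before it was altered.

|f − 429| = 7, so the cello string was at either 422 Hz or 436 Hz.
Reducing tension lowers a string's frequency; the adjustment lowers the cello string's frequency.
The beat rate rose, so the adjustment moved the cello string further from 429 Hz — it was already below the reference.

422 Hz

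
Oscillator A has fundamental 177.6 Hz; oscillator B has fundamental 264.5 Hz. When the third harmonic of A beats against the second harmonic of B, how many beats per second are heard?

Third harmonic of the first: 3·177.6 = 532.8 Hz.
Second harmonic of the second: 2·264.5 = 529.0 Hz.
f_beat = |532.8 − 529.0| = 3.8 Hz.

3.8 Hz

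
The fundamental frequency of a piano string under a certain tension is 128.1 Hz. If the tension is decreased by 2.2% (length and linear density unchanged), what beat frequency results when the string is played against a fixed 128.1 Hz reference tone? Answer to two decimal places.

1.42 Hz

For a string, f ∝ √T, so the new frequency is 128.1·√0.978 = 126.6831 Hz.
f_beat = |126.6831 − 128.1| = 1.42 Hz.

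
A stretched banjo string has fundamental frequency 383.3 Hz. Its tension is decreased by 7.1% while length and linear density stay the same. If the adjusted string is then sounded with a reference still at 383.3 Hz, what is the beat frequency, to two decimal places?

For a string, f ∝ √T, so the new frequency is 383.3·√0.929 = 369.4423 Hz.
f_beat = |369.4423 − 383.3| = 13.86 Hz.

13.86 Hz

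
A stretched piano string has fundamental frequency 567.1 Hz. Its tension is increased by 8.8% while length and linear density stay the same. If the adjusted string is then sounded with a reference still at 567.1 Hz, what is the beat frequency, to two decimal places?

For a string, f ∝ √T, so the new frequency is 567.1·√1.088 = 591.5263 Hz.
f_beat = |591.5263 − 567.1| = 24.43 Hz.

24.43 Hz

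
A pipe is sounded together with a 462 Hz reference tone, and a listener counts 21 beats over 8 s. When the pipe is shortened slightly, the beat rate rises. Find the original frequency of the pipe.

464.625 Hz

Beat frequency = 21/8 = 2.625 Hz.
|f − 462| = 2.625, so the pipe was at either 459.375 Hz or 464.625 Hz.
A shorter pipe has a higher fundamental; the adjustment raises the pipe's frequency.
The beat rate rose, so the adjustment moved the pipe further from 462 Hz — it was already above the reference.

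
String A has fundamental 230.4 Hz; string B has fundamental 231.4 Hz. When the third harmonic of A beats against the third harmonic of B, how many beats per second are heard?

Third harmonic of the first: 3·230.4 = 691.2 Hz.
Third harmonic of the second: 3·231.4 = 694.2 Hz.
f_beat = |691.2 − 694.2| = 3.0 Hz.

3.0 Hz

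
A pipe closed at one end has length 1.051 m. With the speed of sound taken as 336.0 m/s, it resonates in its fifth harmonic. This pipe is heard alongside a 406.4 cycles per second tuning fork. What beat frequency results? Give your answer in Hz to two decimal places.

6.78 Hz

Closed pipe (odd harmonics): f_n = n·v/(4L) = 5·336.0/(4·1.051) = 399.6194 Hz.
f_beat = |399.6194 − 406.4| = 6.78 Hz.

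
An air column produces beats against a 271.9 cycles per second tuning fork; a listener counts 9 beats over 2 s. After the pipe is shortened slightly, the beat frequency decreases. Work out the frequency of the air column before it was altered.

Beat frequency = 9/2 = 4.5 Hz.
|f − 271.9| = 4.5, so the air column was at either 267.4 Hz or 276.4 Hz.
A shorter pipe has a higher fundamental; the adjustment raises the air column's frequency.
The beat rate fell, so the adjustment moved the air column toward 271.9 Hz — it must have started below the reference.

267.4 Hz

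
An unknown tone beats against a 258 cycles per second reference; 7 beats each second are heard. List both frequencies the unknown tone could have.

251 Hz or 265 Hz

|f − 258| = 7, so f = 258 ± 7.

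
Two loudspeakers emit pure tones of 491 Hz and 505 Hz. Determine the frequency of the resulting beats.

14 Hz

f_beat = |f₁ − f₂|.
|491 − 505| = 14 Hz.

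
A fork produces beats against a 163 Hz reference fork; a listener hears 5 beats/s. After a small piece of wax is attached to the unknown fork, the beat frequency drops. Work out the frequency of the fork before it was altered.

|f − 163| = 5, so the fork was at either 158 Hz or 168 Hz.
Loading a fork with wax lowers its frequency; the adjustment lowers the fork's frequency.
The beat rate fell, so the adjustment moved the fork toward 163 Hz — it must have started above the reference.

168 Hz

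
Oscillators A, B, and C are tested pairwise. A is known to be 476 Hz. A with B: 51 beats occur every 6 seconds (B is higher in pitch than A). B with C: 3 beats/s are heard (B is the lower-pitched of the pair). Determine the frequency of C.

487.5 Hz

A–B: Beat frequency = 51/6 = 8.5 Hz.
B is above A, so f_B = 476 + 8.5 = 484.5 Hz.
C is above B, so f_C = 484.5 + 3 = 487.5 Hz.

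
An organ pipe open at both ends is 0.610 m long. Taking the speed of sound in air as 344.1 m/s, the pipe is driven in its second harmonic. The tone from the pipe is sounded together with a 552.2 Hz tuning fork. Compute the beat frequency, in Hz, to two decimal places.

11.90 Hz

Open pipe: f_n = n·v/(2L) = 2·344.1/(2·0.610) = 564.0984 Hz.
f_beat = |564.0984 − 552.2| = 11.90 Hz.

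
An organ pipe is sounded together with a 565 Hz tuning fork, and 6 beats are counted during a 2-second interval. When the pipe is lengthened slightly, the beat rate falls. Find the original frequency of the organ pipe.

Beat frequency = 6/2 = 3 Hz.
|f − 565| = 3, so the organ pipe was at either 562 Hz or 568 Hz.
A longer pipe has a lower fundamental; the adjustment lowers the organ pipe's frequency.
The beat rate fell, so the adjustment moved the organ pipe toward 565 Hz — it must have started above the reference.

568 Hz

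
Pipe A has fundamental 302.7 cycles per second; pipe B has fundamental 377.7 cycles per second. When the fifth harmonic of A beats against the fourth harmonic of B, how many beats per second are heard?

Fifth harmonic of the first: 5·302.7 = 1513.5 Hz.
Fourth harmonic of the second: 4·377.7 = 1510.8 Hz.
f_beat = |1513.5 − 1510.8| = 2.7 Hz.

2.7 Hz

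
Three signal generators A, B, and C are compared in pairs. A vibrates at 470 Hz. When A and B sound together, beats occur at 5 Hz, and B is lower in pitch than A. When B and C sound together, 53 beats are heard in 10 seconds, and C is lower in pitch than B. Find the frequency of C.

B is below A, so f_B = 470 − 5 = 465 Hz.
B–C: Beat frequency = 53/10 = 5.3 Hz.
C is below B, so f_C = 465 − 5.3 = 459.7 Hz.

459.7 Hz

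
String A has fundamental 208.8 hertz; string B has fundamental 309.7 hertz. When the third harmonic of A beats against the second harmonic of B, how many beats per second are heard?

7.0 Hz

Third harmonic of the first: 3·208.8 = 626.4 Hz.
Second harmonic of the second: 2·309.7 = 619.4 Hz.
f_beat = |626.4 − 619.4| = 7.0 Hz.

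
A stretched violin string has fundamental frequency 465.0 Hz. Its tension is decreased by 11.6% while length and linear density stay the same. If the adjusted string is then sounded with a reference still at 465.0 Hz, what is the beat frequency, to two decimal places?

27.80 Hz

For a string, f ∝ √T, so the new frequency is 465.0·√0.884 = 437.1989 Hz.
f_beat = |437.1989 − 465.0| = 27.80 Hz.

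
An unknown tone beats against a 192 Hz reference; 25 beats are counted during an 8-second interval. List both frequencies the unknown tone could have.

Beat frequency = 25/8 = 3.125 Hz.
|f − 192| = 3.125, so f = 192 ± 3.125.

188.875 Hz or 195.125 Hz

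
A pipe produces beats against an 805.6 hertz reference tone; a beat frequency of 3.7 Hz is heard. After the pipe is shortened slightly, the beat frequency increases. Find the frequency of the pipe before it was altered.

809.3 Hz

|f − 805.6| = 3.7, so the pipe was at either 801.9 Hz or 809.3 Hz.
A shorter pipe has a higher fundamental; the adjustment raises the pipe's frequency.
The beat rate rose, so the adjustment moved the pipe further from 805.6 Hz — it was already above the reference.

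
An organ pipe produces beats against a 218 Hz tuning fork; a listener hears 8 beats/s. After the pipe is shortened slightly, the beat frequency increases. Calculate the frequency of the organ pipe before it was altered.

226 Hz

|f − 218| = 8, so the organ pipe was at either 210 Hz or 226 Hz.
A shorter pipe has a higher fundamental; the adjustment raises the organ pipe's frequency.
The beat rate rose, so the adjustment moved the organ pipe further from 218 Hz — it was already above the reference.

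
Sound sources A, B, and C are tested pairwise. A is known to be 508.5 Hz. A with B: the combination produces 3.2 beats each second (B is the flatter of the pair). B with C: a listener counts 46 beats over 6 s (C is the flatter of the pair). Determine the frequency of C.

497.6333 Hz

B is below A, so f_B = 508.5 − 3.2 = 505.3 Hz.
B–C: Beat frequency = 46/6 = 7.6667 Hz.
C is below B, so f_C = 505.3 − 7.6667 = 497.6333 Hz.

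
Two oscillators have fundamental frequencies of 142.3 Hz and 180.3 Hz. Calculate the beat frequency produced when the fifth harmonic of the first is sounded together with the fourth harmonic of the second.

9.7 Hz

Fifth harmonic of the first: 5·142.3 = 711.5 Hz.
Fourth harmonic of the second: 4·180.3 = 721.2 Hz.
f_beat = |711.5 − 721.2| = 9.7 Hz.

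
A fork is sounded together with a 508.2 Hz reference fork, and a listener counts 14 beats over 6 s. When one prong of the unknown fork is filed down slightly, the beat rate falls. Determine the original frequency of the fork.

Beat frequency = 14/6 = 2.3333 Hz.
|f − 508.2| = 2.3333, so the fork was at either 505.8667 Hz or 510.5333 Hz.
Filing a prong removes mass and raises the fork's frequency; the adjustment raises the fork's frequency.
The beat rate fell, so the adjustment moved the fork toward 508.2 Hz — it must have started below the reference.

505.8667 Hz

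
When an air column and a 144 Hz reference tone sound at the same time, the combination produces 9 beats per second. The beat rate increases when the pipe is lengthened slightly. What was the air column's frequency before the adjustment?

|f − 144| = 9, so the air column was at either 135 Hz or 153 Hz.
A longer pipe has a lower fundamental; the adjustment lowers the air column's frequency.
The beat rate rose, so the adjustment moved the air column further from 144 Hz — it was already below the reference.

135 Hz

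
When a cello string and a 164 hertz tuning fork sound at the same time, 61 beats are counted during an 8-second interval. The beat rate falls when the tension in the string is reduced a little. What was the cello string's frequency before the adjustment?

Beat frequency = 61/8 = 7.625 Hz.
|f − 164| = 7.625, so the cello string was at either 156.375 Hz or 171.625 Hz.
Lower tension means lower frequency; the adjustment lowers the cello string's frequency.
The beat rate fell, so the adjustment moved the cello string toward 164 Hz — it must have started above the reference.

171.625 Hz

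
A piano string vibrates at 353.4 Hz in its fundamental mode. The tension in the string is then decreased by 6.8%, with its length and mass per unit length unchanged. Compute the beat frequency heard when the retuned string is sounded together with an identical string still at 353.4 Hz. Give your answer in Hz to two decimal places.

For a string, f ∝ √T, so the new frequency is 353.4·√0.932 = 341.1729 Hz.
f_beat = |341.1729 − 353.4| = 12.23 Hz.

12.23 Hz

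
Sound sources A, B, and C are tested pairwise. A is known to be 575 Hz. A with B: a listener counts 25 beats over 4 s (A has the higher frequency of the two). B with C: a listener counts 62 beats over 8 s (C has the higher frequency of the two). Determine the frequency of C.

576.5 Hz

A–B: Beat frequency = 25/4 = 6.25 Hz.
B is below A, so f_B = 575 − 6.25 = 568.75 Hz.
B–C: Beat frequency = 62/8 = 7.75 Hz.
C is above B, so f_C = 568.75 + 7.75 = 576.5 Hz.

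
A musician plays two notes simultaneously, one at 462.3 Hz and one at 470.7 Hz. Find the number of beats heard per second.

8.4 Hz

Beats arise from superposition of two nearby frequencies; the beat rate is |f₁ − f₂|.
|462.3 − 470.7| = 8.4 Hz.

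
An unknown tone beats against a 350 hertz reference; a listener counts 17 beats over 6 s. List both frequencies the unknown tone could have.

Beat frequency = 17/6 = 2.8333 Hz.
|f − 350| = 2.8333, so f = 350 ± 2.8333.

347.1667 Hz or 352.8333 Hz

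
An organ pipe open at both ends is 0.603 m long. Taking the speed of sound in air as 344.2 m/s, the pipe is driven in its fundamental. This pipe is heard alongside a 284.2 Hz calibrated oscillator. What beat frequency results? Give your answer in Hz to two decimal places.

1.21 Hz

Open pipe: f_n = n·v/(2L) = 1·344.2/(2·0.603) = 285.4063 Hz.
f_beat = |285.4063 − 284.2| = 1.21 Hz.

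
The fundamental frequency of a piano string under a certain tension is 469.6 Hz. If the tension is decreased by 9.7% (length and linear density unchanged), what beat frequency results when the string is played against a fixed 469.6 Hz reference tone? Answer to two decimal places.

23.36 Hz

For a string, f ∝ √T, so the new frequency is 469.6·√0.903 = 446.2436 Hz.
f_beat = |446.2436 − 469.6| = 23.36 Hz.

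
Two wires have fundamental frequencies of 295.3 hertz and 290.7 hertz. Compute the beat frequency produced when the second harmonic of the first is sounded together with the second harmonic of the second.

9.2 Hz

Second harmonic of the first: 2·295.3 = 590.6 Hz.
Second harmonic of the second: 2·290.7 = 581.4 Hz.
f_beat = |590.6 − 581.4| = 9.2 Hz.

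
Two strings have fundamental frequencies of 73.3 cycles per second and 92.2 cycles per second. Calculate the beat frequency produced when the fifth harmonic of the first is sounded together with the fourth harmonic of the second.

Fifth harmonic of the first: 5·73.3 = 366.5 Hz.
Fourth harmonic of the second: 4·92.2 = 368.8 Hz.
f_beat = |366.5 − 368.8| = 2.3 Hz.

2.3 Hz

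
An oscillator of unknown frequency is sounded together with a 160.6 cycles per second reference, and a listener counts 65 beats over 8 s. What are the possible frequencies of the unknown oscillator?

Beat frequency = 65/8 = 8.125 Hz.
|f − 160.6| = 8.125, so f = 160.6 ± 8.125.

152.475 Hz or 168.725 Hz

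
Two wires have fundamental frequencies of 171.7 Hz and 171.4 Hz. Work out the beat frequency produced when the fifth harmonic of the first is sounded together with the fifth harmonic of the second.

1.5 Hz

Fifth harmonic of the first: 5·171.7 = 858.5 Hz.
Fifth harmonic of the second: 5·171.4 = 857.0 Hz.
f_beat = |858.5 − 857.0| = 1.5 Hz.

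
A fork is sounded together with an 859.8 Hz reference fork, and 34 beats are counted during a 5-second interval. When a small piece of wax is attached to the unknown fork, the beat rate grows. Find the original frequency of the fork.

853 Hz

Beat frequency = 34/5 = 6.8 Hz.
|f − 859.8| = 6.8, so the fork was at either 853 Hz or 866.6 Hz.
Loading a fork with wax lowers its frequency; the adjustment lowers the fork's frequency.
The beat rate rose, so the adjustment moved the fork further from 859.8 Hz — it was already below the reference.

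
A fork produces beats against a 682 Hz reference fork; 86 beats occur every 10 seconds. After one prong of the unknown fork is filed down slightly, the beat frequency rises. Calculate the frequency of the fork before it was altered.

Beat frequency = 86/10 = 8.6 Hz.
|f − 682| = 8.6, so the fork was at either 673.4 Hz or 690.6 Hz.
Filing a prong removes mass and raises the fork's frequency; the adjustment raises the fork's frequency.
The beat rate rose, so the adjustment moved the fork further from 682 Hz — it was already above the reference.

690.6 Hz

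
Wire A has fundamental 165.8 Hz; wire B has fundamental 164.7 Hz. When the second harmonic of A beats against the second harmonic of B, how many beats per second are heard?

2.2 Hz

Second harmonic of the first: 2·165.8 = 331.6 Hz.
Second harmonic of the second: 2·164.7 = 329.4 Hz.
f_beat = |331.6 − 329.4| = 2.2 Hz.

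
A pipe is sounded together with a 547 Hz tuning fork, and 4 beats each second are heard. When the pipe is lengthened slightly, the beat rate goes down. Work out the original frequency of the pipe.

|f − 547| = 4, so the pipe was at either 543 Hz or 551 Hz.
A longer pipe has a lower fundamental; the adjustment lowers the pipe's frequency.
The beat rate fell, so the adjustment moved the pipe toward 547 Hz — it must have started above the reference.

551 Hz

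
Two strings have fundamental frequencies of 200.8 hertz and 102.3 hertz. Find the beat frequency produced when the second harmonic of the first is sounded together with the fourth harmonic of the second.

7.6 Hz

Second harmonic of the first: 2·200.8 = 401.6 Hz.
Fourth harmonic of the second: 4·102.3 = 409.2 Hz.
f_beat = |401.6 − 409.2| = 7.6 Hz.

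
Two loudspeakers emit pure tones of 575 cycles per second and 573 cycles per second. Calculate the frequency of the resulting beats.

2 Hz

f_beat = |f₁ − f₂|.
|575 − 573| = 2 Hz.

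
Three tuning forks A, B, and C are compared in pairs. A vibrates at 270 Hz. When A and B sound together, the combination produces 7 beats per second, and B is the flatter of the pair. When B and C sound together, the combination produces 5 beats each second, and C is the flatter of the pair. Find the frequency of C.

258 Hz

B is below A, so f_B = 270 − 7 = 263 Hz.
C is below B, so f_C = 263 − 5 = 258 Hz.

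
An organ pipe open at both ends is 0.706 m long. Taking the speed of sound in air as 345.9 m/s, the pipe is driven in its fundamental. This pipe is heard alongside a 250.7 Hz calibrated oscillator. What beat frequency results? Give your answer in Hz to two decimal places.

5.73 Hz

Open pipe: f_n = n·v/(2L) = 1·345.9/(2·0.706) = 244.9717 Hz.
f_beat = |244.9717 − 250.7| = 5.73 Hz.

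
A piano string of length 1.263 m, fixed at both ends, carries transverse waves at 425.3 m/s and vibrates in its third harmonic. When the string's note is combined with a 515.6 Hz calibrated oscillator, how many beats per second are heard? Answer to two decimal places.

10.49 Hz

For a string fixed at both ends, f_n = n·v/(2L) = 3·425.3/(2·1.263) = 505.1069 Hz.
f_beat = |505.1069 − 515.6| = 10.49 Hz.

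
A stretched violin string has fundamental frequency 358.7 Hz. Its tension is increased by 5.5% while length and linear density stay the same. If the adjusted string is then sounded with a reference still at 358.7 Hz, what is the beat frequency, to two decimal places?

9.73 Hz

For a string, f ∝ √T, so the new frequency is 358.7·√1.055 = 368.4322 Hz.
f_beat = |368.4322 − 358.7| = 9.73 Hz.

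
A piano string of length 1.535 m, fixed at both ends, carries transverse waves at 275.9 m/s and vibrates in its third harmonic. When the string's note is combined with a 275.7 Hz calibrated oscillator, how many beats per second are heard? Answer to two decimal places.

For a string fixed at both ends, f_n = n·v/(2L) = 3·275.9/(2·1.535) = 269.6091 Hz.
f_beat = |269.6091 − 275.7| = 6.09 Hz.

6.09 Hz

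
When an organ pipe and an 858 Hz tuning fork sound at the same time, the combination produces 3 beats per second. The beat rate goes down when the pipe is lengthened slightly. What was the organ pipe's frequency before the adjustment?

|f − 858| = 3, so the organ pipe was at either 855 Hz or 861 Hz.
A longer pipe has a lower fundamental; the adjustment lowers the organ pipe's frequency.
The beat rate fell, so the adjustment moved the organ pipe toward 858 Hz — it must have started above the reference.

861 Hz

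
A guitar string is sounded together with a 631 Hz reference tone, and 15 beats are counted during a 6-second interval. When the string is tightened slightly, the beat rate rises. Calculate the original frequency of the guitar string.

633.5 Hz

Beat frequency = 15/6 = 2.5 Hz.
|f − 631| = 2.5, so the guitar string was at either 628.5 Hz or 633.5 Hz.
Increasing tension raises a string's frequency; the adjustment raises the guitar string's frequency.
The beat rate rose, so the adjustment moved the guitar string further from 631 Hz — it was already above the reference.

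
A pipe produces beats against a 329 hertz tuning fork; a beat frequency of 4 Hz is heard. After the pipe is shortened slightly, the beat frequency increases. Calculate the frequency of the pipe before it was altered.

|f − 329| = 4, so the pipe was at either 325 Hz or 333 Hz.
A shorter pipe has a higher fundamental; the adjustment raises the pipe's frequency.
The beat rate rose, so the adjustment moved the pipe further from 329 Hz — it was already above the reference.

333 Hz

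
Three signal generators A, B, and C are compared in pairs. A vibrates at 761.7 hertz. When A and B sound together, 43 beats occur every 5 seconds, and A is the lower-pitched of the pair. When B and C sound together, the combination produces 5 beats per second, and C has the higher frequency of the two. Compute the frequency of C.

A–B: Beat frequency = 43/5 = 8.6 Hz.
B is above A, so f_B = 761.7 + 8.6 = 770.3 Hz.
C is above B, so f_C = 770.3 + 5 = 775.3 Hz.

775.3 Hz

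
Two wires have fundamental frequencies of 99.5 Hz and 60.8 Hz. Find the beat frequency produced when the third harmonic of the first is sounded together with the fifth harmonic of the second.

Third harmonic of the first: 3·99.5 = 298.5 Hz.
Fifth harmonic of the second: 5·60.8 = 304.0 Hz.
f_beat = |298.5 − 304.0| = 5.5 Hz.

5.5 Hz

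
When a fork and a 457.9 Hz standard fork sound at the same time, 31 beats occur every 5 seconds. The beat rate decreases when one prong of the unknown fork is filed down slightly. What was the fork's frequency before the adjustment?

451.7 Hz

Beat frequency = 31/5 = 6.2 Hz.
|f − 457.9| = 6.2, so the fork was at either 451.7 Hz or 464.1 Hz.
Filing a prong removes mass and raises the fork's frequency; the adjustment raises the fork's frequency.
The beat rate fell, so the adjustment moved the fork toward 457.9 Hz — it must have started below the reference.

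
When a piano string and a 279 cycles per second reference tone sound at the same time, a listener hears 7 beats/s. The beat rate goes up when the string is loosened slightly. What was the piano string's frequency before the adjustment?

|f − 279| = 7, so the piano string was at either 272 Hz or 286 Hz.
Reducing tension lowers a string's frequency; the adjustment lowers the piano string's frequency.
The beat rate rose, so the adjustment moved the piano string further from 279 Hz — it was already below the reference.

272 Hz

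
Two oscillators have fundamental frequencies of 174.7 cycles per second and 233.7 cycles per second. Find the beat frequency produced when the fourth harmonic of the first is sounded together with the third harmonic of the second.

2.3 Hz

Fourth harmonic of the first: 4·174.7 = 698.8 Hz.
Third harmonic of the second: 3·233.7 = 701.1 Hz.
f_beat = |698.8 − 701.1| = 2.3 Hz.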